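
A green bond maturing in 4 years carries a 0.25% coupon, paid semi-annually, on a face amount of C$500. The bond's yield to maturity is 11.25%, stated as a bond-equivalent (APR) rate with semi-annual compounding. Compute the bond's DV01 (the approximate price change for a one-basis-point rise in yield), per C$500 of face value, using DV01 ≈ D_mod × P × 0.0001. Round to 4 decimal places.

Periodic yield y = 0.05625.
  t   CF        PV=CF/(1+0.05625)^t    t·PV
  1        0.625         0.5917         0.5917
  2        0.625         0.5602         1.1204
  3        0.625         0.5304         1.5911
  4        0.625         0.5021         2.0085
  5        0.625         0.4754         2.3769
  6        0.625         0.4501         2.7004
  7        0.625         0.4261         2.9827
  8      500.625       323.1311     2,585.0488
  Σ                    326.6671     2,598.4206
P = 326.6671; D_Mac = 7.95434 half-year periods = 3.97717 yrs; D_mod = 3.76537 yrs.
DV01 ≈ 3.76537 × 326.6671 × 0.0001 = 0.123002.

C$0.1230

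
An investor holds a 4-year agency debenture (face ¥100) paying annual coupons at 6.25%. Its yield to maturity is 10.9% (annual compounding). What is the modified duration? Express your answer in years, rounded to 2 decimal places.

Periodic yield y = 0.109. First find Macaulay duration:
  t   CF        PV=CF/(1+0.109)^t    t·PV
  1         6.25         5.6357         5.6357
  2         6.25         5.0818        10.1636
  3         6.25         4.5823        13.7470
  4       106.25        70.2430       280.9718
  Σ                     85.5428       310.5181
P = 85.5428; Macaulay duration = 310.5181 / 85.5428 = 3.62997 years.
Modified duration = D_Mac / (1 + y) = 3.62997 / 1.109 = 3.27320 years.

3.27 years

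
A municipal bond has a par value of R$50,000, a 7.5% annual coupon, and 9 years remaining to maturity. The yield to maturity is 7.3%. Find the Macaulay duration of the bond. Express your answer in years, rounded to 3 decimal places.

Periodic yield y = 0.073. Discount each cash flow and weight by its year:
  t   CF        PV=CF/(1+0.073)^t    t·PV
  1     3,750.00     3,494.8742     3,494.8742
  2     3,750.00     3,257.1055     6,514.2110
  3     3,750.00     3,035.5130     9,106.5391
  4     3,750.00     2,828.9963    11,315.9852
  5     3,750.00     2,636.5296    13,182.6482
  6     3,750.00     2,457.1572    14,742.9430
  7     3,750.00     2,289.9880    16,029.9163
  8     3,750.00     2,134.1920    17,073.5362
  9    53,750.00    28,508.9335   256,580.4015
  Σ                 50,643.2894   348,041.0546
Price P = Σ PV = 50,643.2894.
Macaulay duration = Σ(t·PV) / P = 348,041.0546 / 50,643.2894 = 6.87240 years.

6.872 years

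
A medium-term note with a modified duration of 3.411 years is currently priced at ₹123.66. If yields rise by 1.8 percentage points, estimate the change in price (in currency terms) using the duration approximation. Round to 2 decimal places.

-₹7.59

Duration approximation: ΔP/P ≈ -D_mod · Δy = -3.411 × (+0.018) = -0.061398.
ΔP ≈ 123.66 × (-0.061398) = -7.59247668.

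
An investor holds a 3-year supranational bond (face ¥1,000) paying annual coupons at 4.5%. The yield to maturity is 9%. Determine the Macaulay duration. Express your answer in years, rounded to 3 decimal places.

2.864 years

Periodic yield y = 0.09. Discount each cash flow and weight by its year:
  t   CF        PV=CF/(1+0.09)^t    t·PV
  1        45.00        41.2844        41.2844
  2        45.00        37.8756        75.7512
  3     1,045.00       806.9317     2,420.7952
  Σ                    886.0917     2,537.8308
Price P = Σ PV = 886.0917.
Macaulay duration = Σ(t·PV) / P = 2,537.8308 / 886.0917 = 2.86407 years.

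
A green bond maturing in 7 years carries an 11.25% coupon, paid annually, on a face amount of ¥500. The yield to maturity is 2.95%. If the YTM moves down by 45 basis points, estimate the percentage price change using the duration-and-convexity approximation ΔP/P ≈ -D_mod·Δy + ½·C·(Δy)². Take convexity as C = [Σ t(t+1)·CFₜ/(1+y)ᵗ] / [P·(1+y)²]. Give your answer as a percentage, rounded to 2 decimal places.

With y = 0.0295:
  t   CF        PV=CF/(1+0.0295)^t    t·PV        t(t+1)·PV
  1        56.25        54.6382        54.6382         109.2763
  2        56.25        53.0725       106.1451         318.4352
  3        56.25        51.5518       154.6553         618.6211
  4        56.25        50.0746       200.2982       1,001.4912
  5        56.25        48.6397       243.1984       1,459.1906
  6        56.25        47.2459       283.4756       1,984.3291
  7       556.25       453.8220     3,176.7542      25,414.0333
  Σ                    759.0447     4,219.1649      30,905.3768
P = 759.0447; D_Mac = 5.55852 yrs; D_mod = 5.39924 yrs; C = 38.41617.
Duration effect: -5.39924 × (-0.0045) = +0.024297
Convexity effect: 0.5 × 38.41617 × (-0.0045)² = +0.0003890
ΔP/P ≈ +0.024297 + 0.0003890 = +0.024686 = +2.4686%.

+2.47%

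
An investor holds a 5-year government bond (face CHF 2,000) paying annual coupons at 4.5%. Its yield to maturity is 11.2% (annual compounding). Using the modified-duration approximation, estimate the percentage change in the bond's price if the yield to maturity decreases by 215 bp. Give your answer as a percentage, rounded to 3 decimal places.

Periodic yield y = 0.112. Modified duration first:
  t   CF        PV=CF/(1+0.112)^t    t·PV
  1        90.00        80.9353        80.9353
  2        90.00        72.7835       145.5670
  3        90.00        65.4528       196.3584
  4        90.00        58.8604       235.4417
  5     2,090.00     1,229.1994     6,145.9971
  Σ                  1,507.2314     6,804.2994
P = 1,507.2314; D_Mac = 4.51444 yrs; D_mod = 4.51444/(1+0.112) = 4.05974 yrs.
ΔP/P ≈ -D_mod · Δy = -4.05974 × (-0.0215) = +0.087285 = +8.7285%.

+8.728%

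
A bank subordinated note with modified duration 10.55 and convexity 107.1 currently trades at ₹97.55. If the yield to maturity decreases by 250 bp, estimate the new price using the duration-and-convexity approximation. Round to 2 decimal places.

₹126.54

Duration effect: -D_mod·Δy = -10.55 × (-0.025) = +0.263750
Convexity effect: ½·C·(Δy)² = 0.5 × 107.1 × (-0.025)² = +0.03346875
ΔP/P ≈ +0.263750 + 0.03346875 = +0.29721875
New price ≈ 97.55 × (1 + 0.29721875) = 126.5436890625.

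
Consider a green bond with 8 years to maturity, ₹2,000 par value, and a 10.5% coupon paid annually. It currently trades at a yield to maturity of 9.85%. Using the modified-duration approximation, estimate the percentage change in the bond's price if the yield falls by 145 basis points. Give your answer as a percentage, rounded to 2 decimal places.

Periodic yield y = 0.0985. Modified duration first:
  t   CF        PV=CF/(1+0.0985)^t    t·PV
  1       210.00       191.1698       191.1698
  2       210.00       174.0280       348.0560
  3       210.00       158.4233       475.2700
  4       210.00       144.2179       576.8714
  5       210.00       131.2862       656.4309
  6       210.00       119.5140       717.0842
  7       210.00       108.7975       761.5824
  8     2,210.00     1,042.2977     8,338.3817
  Σ                  2,069.7344    12,064.8464
P = 2,069.7344; D_Mac = 5.82918 yrs; D_mod = 5.82918/(1+0.0985) = 5.30649 yrs.
ΔP/P ≈ -D_mod · Δy = -5.30649 × (-0.0145) = +0.076944 = +7.6944%.

+7.69%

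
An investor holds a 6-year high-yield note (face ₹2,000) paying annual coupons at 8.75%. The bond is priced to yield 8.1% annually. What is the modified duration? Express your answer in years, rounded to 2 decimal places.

4.56 years

Periodic yield y = 0.081. First find Macaulay duration:
  t   CF        PV=CF/(1+0.081)^t    t·PV
  1       175.00       161.8871       161.8871
  2       175.00       149.7568       299.5137
  3       175.00       138.5355       415.6064
  4       175.00       128.1549       512.6197
  5       175.00       118.5522       592.7609
  6     2,175.00     1,363.0290     8,178.1740
  Σ                  2,059.9156    10,160.5619
P = 2,059.9156; Macaulay duration = 10,160.5619 / 2,059.9156 = 4.93251 years.
Modified duration = D_Mac / (1 + y) = 4.93251 / 1.081 = 4.56292 years.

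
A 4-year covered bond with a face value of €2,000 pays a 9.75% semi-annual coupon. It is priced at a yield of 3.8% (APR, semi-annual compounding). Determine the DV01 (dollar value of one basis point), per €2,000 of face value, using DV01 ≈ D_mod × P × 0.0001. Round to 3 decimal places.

€0.830

Periodic yield y = 0.019.
  t   CF        PV=CF/(1+0.019)^t    t·PV
  1        97.50        95.6820        95.6820
  2        97.50        93.8980       187.7960
  3        97.50        92.1472       276.4415
  4        97.50        90.4290       361.7161
  5        97.50        88.7429       443.7146
  6        97.50        87.0882       522.5294
  7        97.50        85.4644       598.2509
  8     2,097.50     1,804.2990    14,434.3916
  Σ                  2,437.7508    16,920.5222
P = 2,437.7508; D_Mac = 6.94104 half-year periods = 3.47052 yrs; D_mod = 3.40581 yrs.
DV01 ≈ 3.40581 × 2,437.7508 × 0.0001 = 0.830251.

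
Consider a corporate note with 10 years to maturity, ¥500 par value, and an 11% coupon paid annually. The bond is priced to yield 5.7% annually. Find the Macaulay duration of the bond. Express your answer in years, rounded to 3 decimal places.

7.084 years

Periodic yield y = 0.057. Discount each cash flow and weight by its year:
  t   CF        PV=CF/(1+0.057)^t    t·PV
  1        55.00        52.0341        52.0341
  2        55.00        49.2281        98.4561
  3        55.00        46.5734       139.7201
  4        55.00        44.0619       176.2474
  5        55.00        41.6858       208.4288
  6        55.00        39.4378       236.6268
  7        55.00        37.3111       261.1775
  8        55.00        35.2990       282.3923
  9        55.00        33.3955       300.5594
  10      555.00       318.8182     3,188.1820
  Σ                    697.8447     4,943.8246
Price P = Σ PV = 697.8447.
Macaulay duration = Σ(t·PV) / P = 4,943.8246 / 697.8447 = 7.08442 years.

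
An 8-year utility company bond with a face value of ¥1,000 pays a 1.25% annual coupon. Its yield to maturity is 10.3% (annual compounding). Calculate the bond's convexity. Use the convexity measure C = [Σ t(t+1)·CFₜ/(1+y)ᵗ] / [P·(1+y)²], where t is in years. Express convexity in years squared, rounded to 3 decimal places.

54.303

With y = 0.103:
  t   CF        PV=CF/(1+0.103)^t    t·PV        t(t+1)·PV
  1        12.50        11.3327        11.3327          22.6655
  2        12.50        10.2745        20.5489          61.6468
  3        12.50         9.3150        27.9450         111.7802
  4        12.50         8.4452        33.7806         168.9032
  5        12.50         7.6565        38.2827         229.6961
  6        12.50         6.9416        41.6493         291.5454
  7        12.50         6.2933        44.0534         352.4272
  8     1,012.50       462.1585     3,697.2679      33,275.4110
  Σ                    522.4173     3,914.8607      34,514.0754
P = 522.4173.
Convexity = Σ t(t+1)·PV / [P·(1+y)²] = 34,514.0754 / (522.4173 × 1.216609) = 54.30348.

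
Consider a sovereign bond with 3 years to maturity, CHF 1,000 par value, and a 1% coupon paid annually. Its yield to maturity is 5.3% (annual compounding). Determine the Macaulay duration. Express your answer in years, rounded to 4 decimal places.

2.9683 years

Periodic yield y = 0.053. Discount each cash flow and weight by its year:
  t   CF        PV=CF/(1+0.053)^t    t·PV
  1        10.00         9.4967         9.4967
  2        10.00         9.0187        18.0374
  3     1,010.00       865.0401     2,595.1204
  Σ                    883.5555     2,622.6545
Price P = Σ PV = 883.5555.
Macaulay duration = Σ(t·PV) / P = 2,622.6545 / 883.5555 = 2.96830 years.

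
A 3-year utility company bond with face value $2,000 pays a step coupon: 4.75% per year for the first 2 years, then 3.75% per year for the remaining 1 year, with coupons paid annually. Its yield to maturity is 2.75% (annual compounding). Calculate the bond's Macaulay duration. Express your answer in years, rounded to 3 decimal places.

Periodic yield y = 0.0275. Discount each cash flow and weight by its year:
  t   CF        PV=CF/(1+0.0275)^t    t·PV
  1        95.00        92.4574        92.4574
  2        95.00        89.9829       179.9658
  3     2,075.00     1,912.8134     5,738.4403
  Σ                  2,095.2537     6,010.8635
Price P = Σ PV = 2,095.2537.
Macaulay duration = Σ(t·PV) / P = 6,010.8635 / 2,095.2537 = 2.86880 years.

2.869 years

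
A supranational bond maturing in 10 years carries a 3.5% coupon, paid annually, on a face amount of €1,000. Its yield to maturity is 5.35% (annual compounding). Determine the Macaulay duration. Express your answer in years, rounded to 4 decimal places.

8.4765 years

Periodic yield y = 0.0535. Discount each cash flow and weight by its year:
  t   CF        PV=CF/(1+0.0535)^t    t·PV
  1        35.00        33.2226        33.2226
  2        35.00        31.5354        63.0709
  3        35.00        29.9340        89.8019
  4        35.00        28.4138       113.6553
  5        35.00        26.9709       134.8545
  6        35.00        25.6012       153.6074
  7        35.00        24.3011       170.1078
  8        35.00        23.0670       184.5363
  9        35.00        21.8956       197.0606
  10    1,035.00       614.6034     6,146.0339
  Σ                    859.5451     7,285.9511
Price P = Σ PV = 859.5451.
Macaulay duration = Σ(t·PV) / P = 7,285.9511 / 859.5451 = 8.47652 years.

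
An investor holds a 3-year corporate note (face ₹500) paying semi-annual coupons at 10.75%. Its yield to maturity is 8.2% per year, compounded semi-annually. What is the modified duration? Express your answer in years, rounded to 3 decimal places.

Periodic yield y = 0.041. First find Macaulay duration:
  t   CF        PV=CF/(1+0.041)^t    t·PV
  1       26.875        25.8165        25.8165
  2       26.875        24.7997        49.5995
  3       26.875        23.8230        71.4690
  4       26.875        22.8847        91.5389
  5       26.875        21.9834       109.9170
  6      526.875       414.0027     2,484.0164
  Σ                    533.3101     2,832.3573
P = 533.3101; Macaulay duration = 2,832.3573 / 533.3101 = 5.31090 half-year periods = 2.65545 years.
Modified duration = D_Mac / (1 + y) = 2.65545 / 1.041 = 2.55087 years.

2.551 years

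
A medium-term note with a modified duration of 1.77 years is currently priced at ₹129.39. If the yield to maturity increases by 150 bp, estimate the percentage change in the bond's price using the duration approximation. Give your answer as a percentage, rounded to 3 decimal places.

Duration approximation: ΔP/P ≈ -D_mod · Δy = -1.77 × (+0.015) = -0.026550.
As a percentage: -2.6550%.

-2.655%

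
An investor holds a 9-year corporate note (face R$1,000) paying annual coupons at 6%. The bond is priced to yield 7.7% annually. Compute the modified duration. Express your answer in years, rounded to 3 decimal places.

Periodic yield y = 0.077. First find Macaulay duration:
  t   CF        PV=CF/(1+0.077)^t    t·PV
  1        60.00        55.7103        55.7103
  2        60.00        51.7273       103.4546
  3        60.00        48.0291       144.0872
  4        60.00        44.5952       178.3809
  5        60.00        41.4069       207.0345
  6        60.00        38.4465       230.6791
  7        60.00        35.6978       249.8845
  8        60.00        33.1456       265.1646
  9     1,060.00       543.7065     4,893.3586
  Σ                    892.4652     6,327.7545
P = 892.4652; Macaulay duration = 6,327.7545 / 892.4652 = 7.09020 years.
Modified duration = D_Mac / (1 + y) = 7.09020 / 1.077 = 6.58328 years.

6.583 years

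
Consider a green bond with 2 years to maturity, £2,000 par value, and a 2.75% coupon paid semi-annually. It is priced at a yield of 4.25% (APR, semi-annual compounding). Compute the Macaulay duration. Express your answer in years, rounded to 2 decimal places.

1.96 years

Periodic yield y = 0.02125. Discount each cash flow and weight by its period:
  t   CF        PV=CF/(1+0.02125)^t    t·PV
  1        27.50        26.9278        26.9278
  2        27.50        26.3675        52.7350
  3        27.50        25.8188        77.4565
  4     2,027.50     1,863.9428     7,455.7713
  Σ                  1,943.0569     7,612.8905
Price P = Σ PV = 1,943.0569.
Macaulay duration = Σ(t·PV) / P = 7,612.8905 / 1,943.0569 = 3.91800 half-year periods.
In years: 3.91800 / 2 = 1.95900 years.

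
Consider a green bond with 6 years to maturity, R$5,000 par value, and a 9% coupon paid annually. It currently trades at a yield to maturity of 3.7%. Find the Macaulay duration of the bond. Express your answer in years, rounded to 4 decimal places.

Periodic yield y = 0.037. Discount each cash flow and weight by its year:
  t   CF        PV=CF/(1+0.037)^t    t·PV
  1       450.00       433.9441       433.9441
  2       450.00       418.4610       836.9220
  3       450.00       403.5304     1,210.5912
  4       450.00       389.1325     1,556.5299
  5       450.00       375.2483     1,876.2415
  6     5,450.00     4,382.5206    26,295.1235
  Σ                  6,402.8368    32,209.3522
Price P = Σ PV = 6,402.8368.
Macaulay duration = Σ(t·PV) / P = 32,209.3522 / 6,402.8368 = 5.03048 years.

5.0305 years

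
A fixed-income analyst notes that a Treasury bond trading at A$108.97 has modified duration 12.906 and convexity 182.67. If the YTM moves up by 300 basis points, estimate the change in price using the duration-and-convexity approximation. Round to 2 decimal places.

-A$33.23

Duration effect: -D_mod·Δy = -12.906 × (+0.03) = -0.387180
Convexity effect: ½·C·(Δy)² = 0.5 × 182.67 × (0.03)² = +0.0822015
ΔP/P ≈ -0.387180 + 0.0822015 = -0.3049785
ΔP ≈ 108.97 × (-0.3049785) = -33.233507145.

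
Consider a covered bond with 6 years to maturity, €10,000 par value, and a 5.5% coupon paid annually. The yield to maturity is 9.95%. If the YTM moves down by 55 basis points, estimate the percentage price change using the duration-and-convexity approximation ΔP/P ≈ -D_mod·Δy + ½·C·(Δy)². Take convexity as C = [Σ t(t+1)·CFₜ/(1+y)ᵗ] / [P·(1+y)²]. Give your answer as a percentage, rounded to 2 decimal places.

With y = 0.0995:
  t   CF        PV=CF/(1+0.0995)^t    t·PV        t(t+1)·PV
  1       550.00       500.2274       500.2274       1,000.4548
  2       550.00       454.9590       909.9179       2,729.7538
  3       550.00       413.7871     1,241.3614       4,965.4457
  4       550.00       376.3412     1,505.3648       7,526.8238
  5       550.00       342.2839     1,711.4197      10,268.5182
  6    10,550.00     5,971.4673    35,828.8037     250,801.6260
  Σ                  8,059.0659    41,697.0949     277,292.6222
P = 8,059.0659; D_Mac = 5.17394 yrs; D_mod = 4.70572 yrs; C = 28.46185.
Duration effect: -4.70572 × (-0.0055) = +0.025881
Convexity effect: 0.5 × 28.46185 × (-0.0055)² = +0.0004305
ΔP/P ≈ +0.025881 + 0.0004305 = +0.026312 = +2.6312%.

+2.63%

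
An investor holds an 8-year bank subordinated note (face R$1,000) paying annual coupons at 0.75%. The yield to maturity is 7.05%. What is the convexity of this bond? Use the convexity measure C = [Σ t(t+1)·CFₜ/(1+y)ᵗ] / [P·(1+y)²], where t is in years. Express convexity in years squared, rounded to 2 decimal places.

59.99

With y = 0.0705:
  t   CF        PV=CF/(1+0.0705)^t    t·PV        t(t+1)·PV
  1         7.50         7.0061         7.0061          14.0121
  2         7.50         6.5447        13.0893          39.2680
  3         7.50         6.1137        18.3410          73.3639
  4         7.50         5.7110        22.8441         114.2206
  5         7.50         5.3349        26.6746         160.0476
  6         7.50         4.9836        29.9015         209.3103
  7         7.50         4.6554        32.5876         260.7009
  8     1,007.50       584.1867     4,673.4938      42,061.4440
  Σ                    624.5360     4,823.9380      42,932.3675
P = 624.5360.
Convexity = Σ t(t+1)·PV / [P·(1+y)²] = 42,932.3675 / (624.5360 × 1.145970) = 59.98657.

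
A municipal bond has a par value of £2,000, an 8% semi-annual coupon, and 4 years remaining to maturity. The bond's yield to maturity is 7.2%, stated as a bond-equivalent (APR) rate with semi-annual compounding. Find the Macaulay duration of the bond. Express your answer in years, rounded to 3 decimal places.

3.509 years

Periodic yield y = 0.036. Discount each cash flow and weight by its period:
  t   CF        PV=CF/(1+0.036)^t    t·PV
  1        80.00        77.2201        77.2201
  2        80.00        74.5368       149.0735
  3        80.00        71.9467       215.8400
  4        80.00        69.4466       277.7864
  5        80.00        67.0334       335.1670
  6        80.00        64.7040       388.2243
  7        80.00        62.4556       437.1895
  8     2,080.00     1,567.4197    12,539.3573
  Σ                  2,054.7629    14,419.8581
Price P = Σ PV = 2,054.7629.
Macaulay duration = Σ(t·PV) / P = 14,419.8581 / 2,054.7629 = 7.01777 half-year periods.
In years: 7.01777 / 2 = 3.50889 years.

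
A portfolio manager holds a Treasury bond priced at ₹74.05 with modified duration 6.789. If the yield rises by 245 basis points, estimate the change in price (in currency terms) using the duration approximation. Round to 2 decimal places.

Duration approximation: ΔP/P ≈ -D_mod · Δy = -6.789 × (+0.0245) = -0.1663305.
ΔP ≈ 74.05 × (-0.1663305) = -12.316773525.

-₹12.32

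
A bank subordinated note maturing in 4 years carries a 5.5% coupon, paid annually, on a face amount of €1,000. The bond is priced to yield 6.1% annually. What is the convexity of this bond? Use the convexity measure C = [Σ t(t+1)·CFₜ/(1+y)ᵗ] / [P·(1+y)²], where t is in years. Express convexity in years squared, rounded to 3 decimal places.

With y = 0.061:
  t   CF        PV=CF/(1+0.061)^t    t·PV        t(t+1)·PV
  1        55.00        51.8379        51.8379         103.6758
  2        55.00        48.8576        97.7152         293.1455
  3        55.00        46.0486       138.1458         552.5833
  4     1,055.00       832.5128     3,330.0512      16,650.2562
  Σ                    979.2569     3,617.7501      17,599.6607
P = 979.2569.
Convexity = Σ t(t+1)·PV / [P·(1+y)²] = 17,599.6607 / (979.2569 × 1.125721) = 15.96529.

15.965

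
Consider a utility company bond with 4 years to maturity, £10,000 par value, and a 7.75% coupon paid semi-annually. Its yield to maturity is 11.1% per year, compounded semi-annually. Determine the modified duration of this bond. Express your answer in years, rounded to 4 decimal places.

Periodic yield y = 0.0555. First find Macaulay duration:
  t   CF        PV=CF/(1+0.0555)^t    t·PV
  1       387.50       367.1246       367.1246
  2       387.50       347.8205       695.6411
  3       387.50       329.5315       988.5946
  4       387.50       312.2042     1,248.8168
  5       387.50       295.7880     1,478.9399
  6       387.50       280.2349     1,681.4096
  7       387.50       265.4997     1,858.4979
  8    10,387.50     6,742.8754    53,943.0033
  Σ                  8,941.0789    62,262.0280
P = 8,941.0789; Macaulay duration = 62,262.0280 / 8,941.0789 = 6.96359 half-year periods = 3.48180 years.
Modified duration = D_Mac / (1 + y) = 3.48180 / 1.0555 = 3.29872 years.

3.2987 years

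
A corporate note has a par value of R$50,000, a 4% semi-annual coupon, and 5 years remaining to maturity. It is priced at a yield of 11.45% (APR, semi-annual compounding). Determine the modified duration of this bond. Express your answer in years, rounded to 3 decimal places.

4.245 years

Periodic yield y = 0.05725. First find Macaulay duration:
  t   CF        PV=CF/(1+0.05725)^t    t·PV
  1     1,000.00       945.8501       945.8501
  2     1,000.00       894.6324     1,789.2648
  3     1,000.00       846.1881     2,538.5643
  4     1,000.00       800.3671     3,201.4684
  5     1,000.00       757.0273     3,785.1364
  6     1,000.00       716.0343     4,296.2059
  7     1,000.00       677.2611     4,740.8278
  8     1,000.00       640.5875     5,124.6999
  9     1,000.00       605.8997     5,453.0975
  10   51,000.00    29,227.6056   292,276.0557
  Σ                 36,111.4532   324,151.1708
P = 36,111.4532; Macaulay duration = 324,151.1708 / 36,111.4532 = 8.97641 half-year periods = 4.48820 years.
Modified duration = D_Mac / (1 + y) = 4.48820 / 1.05725 = 4.24517 years.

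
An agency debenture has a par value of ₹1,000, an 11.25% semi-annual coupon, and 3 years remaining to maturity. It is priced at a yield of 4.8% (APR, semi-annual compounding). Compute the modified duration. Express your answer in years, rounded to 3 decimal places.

2.599 years

Periodic yield y = 0.024. First find Macaulay duration:
  t   CF        PV=CF/(1+0.024)^t    t·PV
  1        56.25        54.9316        54.9316
  2        56.25        53.6442       107.2884
  3        56.25        52.3869       157.1607
  4        56.25        51.1591       204.6363
  5        56.25        49.9600       249.8002
  6     1,056.25       916.1508     5,496.9050
  Σ                  1,178.2327     6,270.7222
P = 1,178.2327; Macaulay duration = 6,270.7222 / 1,178.2327 = 5.32214 half-year periods = 2.66107 years.
Modified duration = D_Mac / (1 + y) = 2.66107 / 1.024 = 2.59870 years.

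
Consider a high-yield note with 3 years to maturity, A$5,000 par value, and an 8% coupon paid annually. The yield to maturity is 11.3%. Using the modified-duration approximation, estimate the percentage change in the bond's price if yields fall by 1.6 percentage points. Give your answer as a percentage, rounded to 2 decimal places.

Periodic yield y = 0.113. Modified duration first:
  t   CF        PV=CF/(1+0.113)^t    t·PV
  1       400.00       359.3890       359.3890
  2       400.00       322.9012       645.8024
  3     5,400.00     3,916.5914    11,749.7742
  Σ                  4,598.8816    12,754.9657
P = 4,598.8816; D_Mac = 2.77349 yrs; D_mod = 2.77349/(1+0.113) = 2.49191 yrs.
ΔP/P ≈ -D_mod · Δy = -2.49191 × (-0.016) = +0.039871 = +3.9871%.

+3.99%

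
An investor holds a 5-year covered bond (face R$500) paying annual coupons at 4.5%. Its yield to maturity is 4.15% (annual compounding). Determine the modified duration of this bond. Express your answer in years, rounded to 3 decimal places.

4.408 years

Periodic yield y = 0.0415. First find Macaulay duration:
  t   CF        PV=CF/(1+0.0415)^t    t·PV
  1        22.50        21.6035        21.6035
  2        22.50        20.7426        41.4853
  3        22.50        19.9161        59.7484
  4        22.50        19.1225        76.4901
  5       522.50       426.3732     2,131.8661
  Σ                    507.7580     2,331.1933
P = 507.7580; Macaulay duration = 2,331.1933 / 507.7580 = 4.59115 years.
Modified duration = D_Mac / (1 + y) = 4.59115 / 1.0415 = 4.40821 years.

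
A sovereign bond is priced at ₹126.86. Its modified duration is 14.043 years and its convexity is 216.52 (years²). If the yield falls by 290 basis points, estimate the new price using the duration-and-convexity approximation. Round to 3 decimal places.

Duration effect: -D_mod·Δy = -14.043 × (-0.029) = +0.407247
Convexity effect: ½·C·(Δy)² = 0.5 × 216.52 × (-0.029)² = +0.09104666
ΔP/P ≈ +0.407247 + 0.09104666 = +0.49829366
New price ≈ 126.86 × (1 + 0.49829366) = 190.0735337076.

₹190.074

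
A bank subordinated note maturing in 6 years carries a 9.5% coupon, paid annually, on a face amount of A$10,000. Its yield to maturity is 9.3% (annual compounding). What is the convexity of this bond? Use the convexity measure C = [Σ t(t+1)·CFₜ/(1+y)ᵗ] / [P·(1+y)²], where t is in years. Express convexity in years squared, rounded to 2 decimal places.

With y = 0.093:
  t   CF        PV=CF/(1+0.093)^t    t·PV        t(t+1)·PV
  1       950.00       869.1674       869.1674       1,738.3349
  2       950.00       795.2127     1,590.4253       4,771.2759
  3       950.00       727.5505     2,182.6514       8,730.6055
  4       950.00       665.6454     2,662.5817      13,312.9087
  5       950.00       609.0077     3,045.0386      18,270.2315
  6    10,950.00     6,422.3378    38,534.0270     269,738.1893
  Σ                 10,088.9215    48,883.8915     316,561.5458
P = 10,088.9215.
Convexity = Σ t(t+1)·PV / [P·(1+y)²] = 316,561.5458 / (10,088.9215 × 1.194649) = 26.26474.

26.26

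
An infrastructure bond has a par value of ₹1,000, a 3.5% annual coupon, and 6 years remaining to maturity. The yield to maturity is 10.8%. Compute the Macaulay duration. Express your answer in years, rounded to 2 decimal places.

5.40 years

Periodic yield y = 0.108. Discount each cash flow and weight by its year:
  t   CF        PV=CF/(1+0.108)^t    t·PV
  1        35.00        31.5884        31.5884
  2        35.00        28.5094        57.0189
  3        35.00        25.7305        77.1916
  4        35.00        23.2225        92.8900
  5        35.00        20.9589       104.7947
  6     1,035.00       559.3734     3,356.2402
  Σ                    689.3832     3,719.7238
Price P = Σ PV = 689.3832.
Macaulay duration = Σ(t·PV) / P = 3,719.7238 / 689.3832 = 5.39573 years.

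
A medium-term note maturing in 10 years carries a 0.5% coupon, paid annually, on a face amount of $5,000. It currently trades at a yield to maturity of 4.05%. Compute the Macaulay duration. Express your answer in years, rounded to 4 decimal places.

9.7261 years

Periodic yield y = 0.0405. Discount each cash flow and weight by its year:
  t   CF        PV=CF/(1+0.0405)^t    t·PV
  1        25.00        24.0269        24.0269
  2        25.00        23.0917        46.1834
  3        25.00        22.1929        66.5787
  4        25.00        21.3291        85.3162
  5        25.00        20.4989       102.4943
  6        25.00        19.7010       118.2058
  7        25.00        18.9341       132.5389
  8        25.00        18.1971       145.5772
  9        25.00        17.4888       157.3996
  10    5,025.00     3,378.4323    33,784.3230
  Σ                  3,563.8928    34,662.6440
Price P = Σ PV = 3,563.8928.
Macaulay duration = Σ(t·PV) / P = 34,662.6440 / 3,563.8928 = 9.72606 years.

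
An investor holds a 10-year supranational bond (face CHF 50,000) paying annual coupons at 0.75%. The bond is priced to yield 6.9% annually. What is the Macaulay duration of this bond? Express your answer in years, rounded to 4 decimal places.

Periodic yield y = 0.069. Discount each cash flow and weight by its year:
  t   CF        PV=CF/(1+0.069)^t    t·PV
  1       375.00       350.7951       350.7951
  2       375.00       328.1526       656.3052
  3       375.00       306.9716       920.9147
  4       375.00       287.1577     1,148.6307
  5       375.00       268.6227     1,343.1136
  6       375.00       251.2841     1,507.7047
  7       375.00       235.0647     1,645.4526
  8       375.00       219.8921     1,759.1368
  9       375.00       205.6989     1,851.2899
  10   50,375.00    25,848.6584   258,486.5839
  Σ                 28,302.2979   269,669.9273
Price P = Σ PV = 28,302.2979.
Macaulay duration = Σ(t·PV) / P = 269,669.9273 / 28,302.2979 = 9.52820 years.

9.5282 years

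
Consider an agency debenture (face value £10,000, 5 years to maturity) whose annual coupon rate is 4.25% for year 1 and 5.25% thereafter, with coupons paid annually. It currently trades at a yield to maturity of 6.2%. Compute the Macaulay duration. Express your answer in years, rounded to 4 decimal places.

Periodic yield y = 0.062. Discount each cash flow and weight by its year:
  t   CF        PV=CF/(1+0.062)^t    t·PV
  1       425.00       400.1883       400.1883
  2       525.00       465.4899       930.9798
  3       525.00       438.3144     1,314.9432
  4       525.00       412.7254     1,650.9017
  5    10,525.00     7,791.1133    38,955.5666
  Σ                  9,507.8314    43,252.5797
Price P = Σ PV = 9,507.8314.
Macaulay duration = Σ(t·PV) / P = 43,252.5797 / 9,507.8314 = 4.54915 years.

4.5492 years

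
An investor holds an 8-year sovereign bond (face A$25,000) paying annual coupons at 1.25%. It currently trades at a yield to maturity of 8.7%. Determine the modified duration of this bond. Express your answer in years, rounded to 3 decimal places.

Periodic yield y = 0.087. First find Macaulay duration:
  t   CF        PV=CF/(1+0.087)^t    t·PV
  1       312.50       287.4885       287.4885
  2       312.50       264.4788       528.9577
  3       312.50       243.3108       729.9324
  4       312.50       223.8370       895.3479
  5       312.50       205.9218     1,029.6089
  6       312.50       189.4405     1,136.6428
  7       312.50       174.2783     1,219.9478
  8    25,312.50    12,986.6964   103,893.5712
  Σ                 14,575.4520   109,721.4973
P = 14,575.4520; Macaulay duration = 109,721.4973 / 14,575.4520 = 7.52783 years.
Modified duration = D_Mac / (1 + y) = 7.52783 / 1.087 = 6.92532 years.

6.925 years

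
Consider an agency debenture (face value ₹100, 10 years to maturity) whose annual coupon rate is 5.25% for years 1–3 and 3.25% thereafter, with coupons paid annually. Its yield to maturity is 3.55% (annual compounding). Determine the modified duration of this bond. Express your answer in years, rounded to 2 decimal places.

Periodic yield y = 0.0355. First find Macaulay duration:
  t   CF        PV=CF/(1+0.0355)^t    t·PV
  1         5.25         5.0700         5.0700
  2         5.25         4.8962         9.7924
  3         5.25         4.7283        14.1850
  4         3.25         2.8267        11.3069
  5         3.25         2.7298        13.6491
  6         3.25         2.6362        15.8174
  7         3.25         2.5458        17.8209
  8         3.25         2.4586        19.6686
  9         3.25         2.3743        21.3685
  10      103.25        72.8432       728.4320
  Σ                    103.1092       857.1108
P = 103.1092; Macaulay duration = 857.1108 / 103.1092 = 8.31265 years.
Modified duration = D_Mac / (1 + y) = 8.31265 / 1.0355 = 8.02767 years.

8.03 years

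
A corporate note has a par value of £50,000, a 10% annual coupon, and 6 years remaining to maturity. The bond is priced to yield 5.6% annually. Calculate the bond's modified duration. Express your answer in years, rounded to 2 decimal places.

4.65 years

Periodic yield y = 0.056. First find Macaulay duration:
  t   CF        PV=CF/(1+0.056)^t    t·PV
  1     5,000.00     4,734.8485     4,734.8485
  2     5,000.00     4,483.7580     8,967.5161
  3     5,000.00     4,245.9830    12,737.9490
  4     5,000.00     4,020.8172    16,083.2689
  5     5,000.00     3,807.5921    19,037.9603
  6    55,000.00    39,662.4174   237,974.5042
  Σ                 60,955.4162   299,536.0470
P = 60,955.4162; Macaulay duration = 299,536.0470 / 60,955.4162 = 4.91402 years.
Modified duration = D_Mac / (1 + y) = 4.91402 / 1.056 = 4.65343 years.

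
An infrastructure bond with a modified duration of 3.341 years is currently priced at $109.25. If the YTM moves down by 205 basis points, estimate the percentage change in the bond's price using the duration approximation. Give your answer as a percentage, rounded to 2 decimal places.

Duration approximation: ΔP/P ≈ -D_mod · Δy = -3.341 × (-0.0205) = +0.0684905.
As a percentage: +6.84905%.

+6.85%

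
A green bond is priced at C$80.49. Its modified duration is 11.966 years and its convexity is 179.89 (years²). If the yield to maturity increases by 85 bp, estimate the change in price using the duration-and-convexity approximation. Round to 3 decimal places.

-C$7.664

Duration effect: -D_mod·Δy = -11.966 × (+0.0085) = -0.101711
Convexity effect: ½·C·(Δy)² = 0.5 × 179.89 × (0.0085)² = +0.00649852625
ΔP/P ≈ -0.101711 + 0.00649852625 = -0.09521247375
ΔP ≈ 80.49 × (-0.09521247375) = -7.6636520121375.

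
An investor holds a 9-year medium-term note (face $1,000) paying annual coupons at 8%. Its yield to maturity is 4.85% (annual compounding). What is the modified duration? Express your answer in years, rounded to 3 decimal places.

Periodic yield y = 0.0485. First find Macaulay duration:
  t   CF        PV=CF/(1+0.0485)^t    t·PV
  1        80.00        76.2995        76.2995
  2        80.00        72.7701       145.5402
  3        80.00        69.4040       208.2121
  4        80.00        66.1936       264.7746
  5        80.00        63.1317       315.6587
  6        80.00        60.2115       361.2689
  7        80.00        57.4263       401.9842
  8        80.00        54.7700       438.1598
  9     1,080.00       705.1928     6,346.7348
  Σ                  1,225.3995     8,558.6328
P = 1,225.3995; Macaulay duration = 8,558.6328 / 1,225.3995 = 6.98436 years.
Modified duration = D_Mac / (1 + y) = 6.98436 / 1.0485 = 6.66129 years.

6.661 years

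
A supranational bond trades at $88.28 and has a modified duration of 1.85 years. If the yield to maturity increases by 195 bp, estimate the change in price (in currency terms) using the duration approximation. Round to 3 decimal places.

Duration approximation: ΔP/P ≈ -D_mod · Δy = -1.85 × (+0.0195) = -0.036075.
ΔP ≈ 88.28 × (-0.036075) = -3.184701.

-$3.185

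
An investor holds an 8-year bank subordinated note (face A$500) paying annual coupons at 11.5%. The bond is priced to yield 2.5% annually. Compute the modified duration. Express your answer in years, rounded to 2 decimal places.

Periodic yield y = 0.025. First find Macaulay duration:
  t   CF        PV=CF/(1+0.025)^t    t·PV
  1        57.50        56.0976        56.0976
  2        57.50        54.7293       109.4587
  3        57.50        53.3945       160.1834
  4        57.50        52.0922       208.3686
  5        57.50        50.8216       254.1081
  6        57.50        49.5821       297.4924
  7        57.50        48.3728       338.6093
  8       557.50       457.5662     3,660.5297
  Σ                    822.6562     5,084.8478
P = 822.6562; Macaulay duration = 5,084.8478 / 822.6562 = 6.18101 years.
Modified duration = D_Mac / (1 + y) = 6.18101 / 1.025 = 6.03026 years.

6.03 years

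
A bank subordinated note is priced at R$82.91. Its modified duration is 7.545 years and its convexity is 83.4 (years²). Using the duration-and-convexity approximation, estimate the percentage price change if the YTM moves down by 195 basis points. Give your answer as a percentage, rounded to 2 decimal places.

Duration effect: -D_mod·Δy = -7.545 × (-0.0195) = +0.1471275
Convexity effect: ½·C·(Δy)² = 0.5 × 83.4 × (-0.0195)² = +0.015856425
ΔP/P ≈ +0.1471275 + 0.015856425 = +0.162983925
= +16.2983925%.

+16.30%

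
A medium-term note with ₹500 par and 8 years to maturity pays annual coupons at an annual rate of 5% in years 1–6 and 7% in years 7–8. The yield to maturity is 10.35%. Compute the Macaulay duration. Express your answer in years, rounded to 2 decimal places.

6.55 years

Periodic yield y = 0.1035. Discount each cash flow and weight by its year:
  t   CF        PV=CF/(1+0.1035)^t    t·PV
  1        25.00        22.6552        22.6552
  2        25.00        20.5303        41.0606
  3        25.00        18.6047        55.8141
  4        25.00        16.8597        67.4389
  5        25.00        15.2784        76.3921
  6        25.00        13.8454        83.0725
  7        35.00        17.5655       122.9588
  8       535.00       243.3185     1,946.5478
  Σ                    368.6578     2,415.9400
Price P = Σ PV = 368.6578.
Macaulay duration = Σ(t·PV) / P = 2,415.9400 / 368.6578 = 6.55334 years.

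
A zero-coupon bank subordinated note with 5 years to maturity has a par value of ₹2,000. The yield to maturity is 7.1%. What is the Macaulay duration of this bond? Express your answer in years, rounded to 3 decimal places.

A zero-coupon bond has a single cash flow at maturity, so its Macaulay duration equals its maturity: 5 years.

5.000 years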